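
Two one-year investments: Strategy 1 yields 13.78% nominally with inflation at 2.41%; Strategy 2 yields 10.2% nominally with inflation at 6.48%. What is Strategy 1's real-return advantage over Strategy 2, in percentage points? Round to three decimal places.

Strategy 1 real return: 1.1378/1.0241 − 1 = 11.1024%.
Strategy 2 real return: 1.102/1.0648 − 1 = 3.4936%.
Difference: 11.1024 − 3.4936 = 7.6088 pp.

7.609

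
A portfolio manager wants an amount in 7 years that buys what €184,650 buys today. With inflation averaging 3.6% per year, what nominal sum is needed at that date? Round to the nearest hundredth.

€236,519.85

Cumulative price-level factor: (1+3.6%)^7 ≈ 1.2809090317.
Multiplying €184,650 by the price-level factor gives the future nominal sum.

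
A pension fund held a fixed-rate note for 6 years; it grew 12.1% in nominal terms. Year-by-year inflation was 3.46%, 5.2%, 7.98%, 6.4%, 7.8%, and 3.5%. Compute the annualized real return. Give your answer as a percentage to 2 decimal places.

-3.58%

Cumulative inflation factor: 1.0346 × 1.052 × 1.0798 × 1.064 × 1.078 × 1.035 ≈ 1.39519.
Nominal growth factor: 1.12100. Real growth factor = 1.12100 / 1.39519 ≈ 0.80348.
Annualized: 0.80348^(1/6) − 1 ≈ -0.03581.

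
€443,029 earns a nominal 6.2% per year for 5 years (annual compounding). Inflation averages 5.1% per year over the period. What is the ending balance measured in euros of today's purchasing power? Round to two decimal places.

Nominal value at maturity: €443,029 × (1 + 6.2%)^5 ≈ €598,487.02.
Price-level factor over 5 years: (1 + 5.1%)^5 ≈ 1.2823706810.
Dividing the nominal maturity value by the price-level factor gives the value in today's money.

€466,703.61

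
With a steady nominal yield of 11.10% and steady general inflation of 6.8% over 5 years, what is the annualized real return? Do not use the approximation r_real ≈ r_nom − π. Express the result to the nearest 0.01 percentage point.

With constant rates the annual real return is the same each year: (1+11.10%)/(1+6.8%) − 1 = 0.04026.

4.03%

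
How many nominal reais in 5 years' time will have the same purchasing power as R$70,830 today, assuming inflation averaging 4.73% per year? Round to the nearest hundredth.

R$89,242.71

Cumulative price-level factor: (1+4.73%)^5 ≈ 1.2599564023.
Multiplying R$70,830 by the price-level factor gives the future nominal sum.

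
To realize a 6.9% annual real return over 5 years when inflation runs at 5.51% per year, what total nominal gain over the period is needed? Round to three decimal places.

82.539%

Required annual nominal rate: (1+6.9%)(1+5.51%) − 1 = 12.79019%.
Cumulative over 5 years: (1 + 0.1279019)^5 − 1 ≈ 0.82539.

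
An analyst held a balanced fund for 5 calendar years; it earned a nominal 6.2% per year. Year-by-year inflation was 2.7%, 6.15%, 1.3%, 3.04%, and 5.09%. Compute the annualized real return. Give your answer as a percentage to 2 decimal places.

2.47%

Cumulative inflation factor: 1.027 × 1.0615 × 1.013 × 1.0304 × 1.0509 ≈ 1.19582.
Nominal growth factor: 1.35090. Real growth factor = 1.35090 / 1.19582 ≈ 1.12968.
Annualized: 1.12968^(1/5) − 1 ≈ 0.02469.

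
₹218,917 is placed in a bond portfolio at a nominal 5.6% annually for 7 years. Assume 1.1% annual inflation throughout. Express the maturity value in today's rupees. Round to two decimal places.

Nominal value at maturity: ₹218,917 × (1 + 5.6%)^7 ≈ ₹320,572.98.
Price-level factor over 7 years: (1 + 1.1%)^7 ≈ 1.0795881008.
The maturity value deflated by that factor is the answer in today's purchasing power.

₹296,940.08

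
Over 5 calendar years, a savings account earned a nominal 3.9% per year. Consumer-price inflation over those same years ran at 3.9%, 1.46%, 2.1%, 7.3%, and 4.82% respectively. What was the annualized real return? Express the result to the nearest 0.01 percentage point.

0.00%

Cumulative inflation factor: 1.039 × 1.0146 × 1.021 × 1.073 × 1.0482 ≈ 1.21054.
Nominal growth factor: 1.21081. Real growth factor = 1.21081 / 1.21054 ≈ 1.00023.
Annualized: 1.00023^(1/5) − 1 ≈ 0.00004.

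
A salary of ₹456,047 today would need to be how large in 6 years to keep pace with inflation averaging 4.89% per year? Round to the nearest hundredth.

Cumulative price-level factor: (1+4.89%)^6 ≈ 1.3316942130.
Multiplying ₹456,047 by the price-level factor gives the future nominal sum.

₹607,315.15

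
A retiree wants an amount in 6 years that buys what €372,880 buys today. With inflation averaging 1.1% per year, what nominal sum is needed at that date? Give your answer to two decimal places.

Cumulative price-level factor: (1+1.1%)^6 ≈ 1.0678418406.
Multiplying €372,880 by the price-level factor gives the future nominal sum.

€398,176.87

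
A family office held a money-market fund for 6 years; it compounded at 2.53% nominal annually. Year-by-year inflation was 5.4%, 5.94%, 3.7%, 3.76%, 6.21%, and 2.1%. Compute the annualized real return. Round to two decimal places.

-1.89%

Cumulative inflation factor: 1.054 × 1.0594 × 1.037 × 1.0376 × 1.0621 × 1.021 ≈ 1.30287.
Nominal growth factor: 1.16173. Real growth factor = 1.16173 / 1.30287 ≈ 0.89167.
Annualized: 0.89167^(1/6) − 1 ≈ -0.01893.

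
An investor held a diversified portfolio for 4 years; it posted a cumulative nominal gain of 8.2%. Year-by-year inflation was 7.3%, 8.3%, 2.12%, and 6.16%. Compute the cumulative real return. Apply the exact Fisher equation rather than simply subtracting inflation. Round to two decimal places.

-14.11%

Cumulative inflation factor: 1.073 × 1.083 × 1.0212 × 1.0616 ≈ 1.25980.
Nominal growth factor: 1.08200. Real growth factor = 1.08200 / 1.25980 ≈ 0.85887.
Total real return ≈ -14.1130%.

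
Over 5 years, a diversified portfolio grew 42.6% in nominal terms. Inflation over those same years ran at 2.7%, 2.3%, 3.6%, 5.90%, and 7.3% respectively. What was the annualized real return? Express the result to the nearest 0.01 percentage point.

Cumulative inflation factor: 1.027 × 1.023 × 1.036 × 1.0590 × 1.073 ≈ 1.23681.
Nominal growth factor: 1.42600. Real growth factor = 1.42600 / 1.23681 ≈ 1.15297.
Annualized: 1.15297^(1/5) − 1 ≈ 0.02888.

2.89%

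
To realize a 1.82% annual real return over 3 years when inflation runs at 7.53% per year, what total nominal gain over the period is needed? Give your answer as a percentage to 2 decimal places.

Required annual nominal rate: (1+1.82%)(1+7.53%) − 1 = 9.487046%.
Cumulative over 3 years: (1 + 0.09487046)^3 − 1 ≈ 0.31247.

31.25%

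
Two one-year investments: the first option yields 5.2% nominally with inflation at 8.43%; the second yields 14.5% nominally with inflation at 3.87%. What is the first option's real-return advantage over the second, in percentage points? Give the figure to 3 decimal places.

-13.213

The first option real return: 1.052/1.0843 − 1 = -2.9789%.
The second real return: 1.145/1.0387 − 1 = 10.2339%.
Difference: -2.9789 − 10.2339 = -13.2128 pp.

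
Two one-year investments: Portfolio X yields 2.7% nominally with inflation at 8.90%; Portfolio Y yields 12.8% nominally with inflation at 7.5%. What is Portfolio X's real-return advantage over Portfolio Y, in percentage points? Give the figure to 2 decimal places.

Portfolio X real return: 1.027/1.0890 − 1 = -5.693%.
Portfolio Y real return: 1.128/1.075 − 1 = 4.930%.
Difference: -5.693 − 4.930 = -10.623 pp.

-10.62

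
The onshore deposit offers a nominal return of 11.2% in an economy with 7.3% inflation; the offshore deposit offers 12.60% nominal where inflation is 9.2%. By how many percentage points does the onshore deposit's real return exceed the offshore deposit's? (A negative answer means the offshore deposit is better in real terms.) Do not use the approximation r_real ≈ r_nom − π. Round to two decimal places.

0.52

The onshore deposit real return: 1.112/1.073 − 1 = 3.635%.
The offshore deposit real return: 1.1260/1.092 − 1 = 3.114%.
Difference: 3.635 − 3.114 = 0.521 pp.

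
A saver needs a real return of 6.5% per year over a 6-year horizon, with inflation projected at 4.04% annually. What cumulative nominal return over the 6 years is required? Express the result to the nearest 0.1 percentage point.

85.1%

Required annual nominal rate: (1+6.5%)(1+4.04%) − 1 = 10.8026%.
Cumulative over 6 years: (1 + 0.108026)^6 − 1 ≈ 0.85055.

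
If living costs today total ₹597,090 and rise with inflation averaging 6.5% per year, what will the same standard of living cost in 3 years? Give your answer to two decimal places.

Cumulative price-level factor: (1+6.5%)^3 = 1.207949625.
The nominal amount required is ₹597,090 scaled up by that factor.

₹721,254.64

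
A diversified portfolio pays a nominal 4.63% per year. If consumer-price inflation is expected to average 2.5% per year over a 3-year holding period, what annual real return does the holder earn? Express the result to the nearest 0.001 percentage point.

With constant rates the annual real return is the same each year: (1+4.63%)/(1+2.5%) − 1 = 0.02078.

2.078%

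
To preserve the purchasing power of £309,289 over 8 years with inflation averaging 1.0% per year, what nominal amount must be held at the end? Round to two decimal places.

£334,915.67

Cumulative price-level factor: (1+1.0%)^8 ≈ 1.0828567056.
Multiplying £309,289 by the price-level factor gives the future nominal sum.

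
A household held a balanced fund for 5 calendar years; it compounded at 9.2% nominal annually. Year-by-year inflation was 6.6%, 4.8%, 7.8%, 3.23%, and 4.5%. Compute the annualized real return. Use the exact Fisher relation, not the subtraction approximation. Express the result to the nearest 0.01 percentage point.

3.63%

Cumulative inflation factor: 1.066 × 1.048 × 1.078 × 1.0323 × 1.045 ≈ 1.29915.
Nominal growth factor: 1.55279. Real growth factor = 1.55279 / 1.29915 ≈ 1.19524.
Annualized: 1.19524^(1/5) − 1 ≈ 0.03631.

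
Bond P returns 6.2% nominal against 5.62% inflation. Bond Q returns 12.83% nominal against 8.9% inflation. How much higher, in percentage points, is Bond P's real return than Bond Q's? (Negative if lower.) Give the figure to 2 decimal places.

-3.06

Bond P real return: 1.062/1.0562 − 1 = 0.549%.
Bond Q real return: 1.1283/1.089 − 1 = 3.609%.
Difference: 0.549 − 3.609 = -3.060 pp.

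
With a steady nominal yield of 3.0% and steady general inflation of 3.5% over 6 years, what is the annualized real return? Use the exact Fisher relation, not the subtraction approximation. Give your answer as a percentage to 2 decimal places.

With constant rates the annual real return is the same each year: (1+3.0%)/(1+3.5%) − 1 = -0.00483.

-0.48%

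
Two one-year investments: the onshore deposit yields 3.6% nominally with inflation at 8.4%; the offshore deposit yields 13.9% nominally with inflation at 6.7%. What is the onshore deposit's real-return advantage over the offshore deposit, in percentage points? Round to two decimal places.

The onshore deposit real return: 1.036/1.084 − 1 = -4.428%.
The offshore deposit real return: 1.139/1.067 − 1 = 6.748%.
Difference: -4.428 − 6.748 = -11.176 pp.

-11.18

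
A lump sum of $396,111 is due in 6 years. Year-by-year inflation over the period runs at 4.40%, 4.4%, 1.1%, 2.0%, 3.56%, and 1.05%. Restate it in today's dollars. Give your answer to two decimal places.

$336,772.19

Price-level factor over 6 years: 1.0440 × 1.044 × 1.011 × 1.020 × 1.0356 × 1.0105 ≈ 1.1761986709.
Purchasing power today: $396,111 divided by that factor.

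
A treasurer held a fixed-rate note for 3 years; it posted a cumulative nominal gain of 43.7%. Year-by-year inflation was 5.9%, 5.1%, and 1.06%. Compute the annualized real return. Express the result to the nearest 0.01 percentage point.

Cumulative inflation factor: 1.059 × 1.051 × 1.0106 ≈ 1.12481.
Nominal growth factor: 1.43700. Real growth factor = 1.43700 / 1.12481 ≈ 1.27755.
Annualized: 1.27755^(1/3) − 1 ≈ 0.08507.

8.51%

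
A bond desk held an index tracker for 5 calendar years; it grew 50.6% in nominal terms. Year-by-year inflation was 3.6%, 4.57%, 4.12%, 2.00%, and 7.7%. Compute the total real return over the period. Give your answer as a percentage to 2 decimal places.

Cumulative inflation factor: 1.036 × 1.0457 × 1.0412 × 1.0200 × 1.077 ≈ 1.23913.
Nominal growth factor: 1.50600. Real growth factor = 1.50600 / 1.23913 ≈ 1.21537.
Total real return ≈ 21.5369%.

21.54%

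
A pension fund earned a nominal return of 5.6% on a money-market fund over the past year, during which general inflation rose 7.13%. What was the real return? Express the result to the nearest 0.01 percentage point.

Real return via the Fisher equation: (1 + 5.6%)/(1 + 7.13%) − 1 = 1.056/1.0713 − 1 ≈ -0.01428.

-1.43%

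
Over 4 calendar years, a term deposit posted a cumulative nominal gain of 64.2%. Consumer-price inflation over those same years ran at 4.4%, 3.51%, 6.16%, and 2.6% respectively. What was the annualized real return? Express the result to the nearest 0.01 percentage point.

Cumulative inflation factor: 1.044 × 1.0351 × 1.0616 × 1.026 ≈ 1.17704.
Nominal growth factor: 1.64200. Real growth factor = 1.64200 / 1.17704 ≈ 1.39503.
Annualized: 1.39503^(1/4) − 1 ≈ 0.08679.

8.68%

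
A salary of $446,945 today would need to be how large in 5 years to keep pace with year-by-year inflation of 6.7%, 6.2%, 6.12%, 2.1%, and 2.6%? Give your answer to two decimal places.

Cumulative price-level factor: 1.067 × 1.062 × 1.0612 × 1.021 × 1.026 ≈ 1.2596772336.
Multiplying $446,945 by the price-level factor gives the future nominal sum.

$563,006.44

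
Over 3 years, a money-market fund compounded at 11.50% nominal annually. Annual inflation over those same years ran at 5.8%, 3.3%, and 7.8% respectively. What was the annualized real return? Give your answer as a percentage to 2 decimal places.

5.57%

Cumulative inflation factor: 1.058 × 1.033 × 1.078 ≈ 1.17816.
Nominal growth factor: 1.38620. Real growth factor = 1.38620 / 1.17816 ≈ 1.17658.
Annualized: 1.17658^(1/3) − 1 ≈ 0.05570.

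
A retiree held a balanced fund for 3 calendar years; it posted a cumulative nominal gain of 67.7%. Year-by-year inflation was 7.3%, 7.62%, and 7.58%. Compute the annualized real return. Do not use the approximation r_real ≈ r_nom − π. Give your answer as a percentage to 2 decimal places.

Cumulative inflation factor: 1.073 × 1.0762 × 1.0758 ≈ 1.24229.
Nominal growth factor: 1.67700. Real growth factor = 1.67700 / 1.24229 ≈ 1.34992.
Annualized: 1.34992^(1/3) − 1 ≈ 0.10519.

10.52%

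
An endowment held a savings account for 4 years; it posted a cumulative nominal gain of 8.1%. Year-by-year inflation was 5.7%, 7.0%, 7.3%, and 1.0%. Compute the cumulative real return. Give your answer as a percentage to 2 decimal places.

-11.80%

Cumulative inflation factor: 1.057 × 1.070 × 1.073 × 1.010 ≈ 1.22569.
Nominal growth factor: 1.08100. Real growth factor = 1.08100 / 1.22569 ≈ 0.88195.
Total real return ≈ -11.8046%.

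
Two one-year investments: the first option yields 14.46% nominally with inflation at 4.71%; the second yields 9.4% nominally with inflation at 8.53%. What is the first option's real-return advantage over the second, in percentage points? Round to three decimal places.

8.510

The first option real return: 1.1446/1.0471 − 1 = 9.3114%.
The second real return: 1.094/1.0853 − 1 = 0.8016%.
Difference: 9.3114 − 0.8016 = 8.5098 pp.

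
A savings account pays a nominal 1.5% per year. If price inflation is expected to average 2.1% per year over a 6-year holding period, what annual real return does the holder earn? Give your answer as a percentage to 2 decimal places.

-0.59%

With constant rates the annual real return is the same each year: (1+1.5%)/(1+2.1%) − 1 = -0.00588.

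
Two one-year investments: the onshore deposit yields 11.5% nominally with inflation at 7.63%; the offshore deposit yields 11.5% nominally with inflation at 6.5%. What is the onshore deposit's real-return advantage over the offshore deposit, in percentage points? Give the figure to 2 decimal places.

-1.10

The onshore deposit real return: 1.115/1.0763 − 1 = 3.596%.
The offshore deposit real return: 1.115/1.065 − 1 = 4.695%.
Difference: 3.596 − 4.695 = -1.099 pp.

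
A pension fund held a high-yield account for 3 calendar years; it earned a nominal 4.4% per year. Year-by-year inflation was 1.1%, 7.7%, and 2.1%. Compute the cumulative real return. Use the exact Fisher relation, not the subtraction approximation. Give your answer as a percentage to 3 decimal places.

2.355%

Cumulative inflation factor: 1.011 × 1.077 × 1.021 ≈ 1.11171.
Nominal growth factor: 1.13789. Real growth factor = 1.13789 / 1.11171 ≈ 1.02355.
Total real return ≈ 2.3550%.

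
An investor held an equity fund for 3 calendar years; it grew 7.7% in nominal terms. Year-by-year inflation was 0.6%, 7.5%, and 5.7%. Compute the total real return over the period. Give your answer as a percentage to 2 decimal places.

-5.78%

Cumulative inflation factor: 1.006 × 1.075 × 1.057 ≈ 1.14309.
Nominal growth factor: 1.07700. Real growth factor = 1.07700 / 1.14309 ≈ 0.94218.
Total real return ≈ -5.7819%.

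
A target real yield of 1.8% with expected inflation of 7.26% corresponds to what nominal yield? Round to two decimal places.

By the Fisher equation, 1 + r_nom = (1 + 1.8%)(1 + 7.26%) = 1.018 × 1.0726 = 1.0919068.
So r_nom = 9.19068%.

9.19%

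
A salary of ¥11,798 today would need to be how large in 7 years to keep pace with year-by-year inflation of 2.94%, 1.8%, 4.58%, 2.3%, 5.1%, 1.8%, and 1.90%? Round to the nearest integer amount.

¥14,421

Cumulative price-level factor: 1.0294 × 1.018 × 1.0458 × 1.023 × 1.051 × 1.018 × 1.0190 ≈ 1.2223086668.
The nominal amount required is ¥11,798 scaled up by that factor.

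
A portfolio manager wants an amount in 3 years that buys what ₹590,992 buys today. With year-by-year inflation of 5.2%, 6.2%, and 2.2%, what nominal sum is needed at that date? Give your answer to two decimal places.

₹674,796.40

Cumulative price-level factor: 1.052 × 1.062 × 1.022 = 1.141802928.
The nominal amount required is ₹590,992 scaled up by that factor.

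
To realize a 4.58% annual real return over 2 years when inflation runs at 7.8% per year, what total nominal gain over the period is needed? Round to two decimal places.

27.10%

Required annual nominal rate: (1+4.58%)(1+7.8%) − 1 = 12.73724%.
Cumulative over 2 years: (1 + 0.1273724)^2 − 1 ≈ 0.27097.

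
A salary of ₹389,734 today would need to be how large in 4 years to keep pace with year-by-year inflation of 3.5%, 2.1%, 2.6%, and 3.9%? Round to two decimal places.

Cumulative price-level factor: 1.035 × 1.021 × 1.026 × 1.039 ≈ 1.1264943043.
Multiplying ₹389,734 by the price-level factor gives the future nominal sum.

₹439,033.13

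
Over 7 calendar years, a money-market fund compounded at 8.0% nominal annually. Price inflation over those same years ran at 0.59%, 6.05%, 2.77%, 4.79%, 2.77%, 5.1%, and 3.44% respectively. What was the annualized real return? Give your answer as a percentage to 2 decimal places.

Cumulative inflation factor: 1.0059 × 1.0605 × 1.0277 × 1.0479 × 1.0277 × 1.051 × 1.0344 ≈ 1.28354.
Nominal growth factor: 1.71382. Real growth factor = 1.71382 / 1.28354 ≈ 1.33523.
Annualized: 1.33523^(1/7) − 1 ≈ 0.04217.

4.22%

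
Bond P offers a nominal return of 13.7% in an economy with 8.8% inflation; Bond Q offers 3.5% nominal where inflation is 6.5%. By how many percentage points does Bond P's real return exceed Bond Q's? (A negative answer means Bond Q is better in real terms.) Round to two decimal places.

Bond P real return: 1.137/1.088 − 1 = 4.504%.
Bond Q real return: 1.035/1.065 − 1 = -2.817%.
Difference: 4.504 − (-2.817) = 7.321 pp.

7.32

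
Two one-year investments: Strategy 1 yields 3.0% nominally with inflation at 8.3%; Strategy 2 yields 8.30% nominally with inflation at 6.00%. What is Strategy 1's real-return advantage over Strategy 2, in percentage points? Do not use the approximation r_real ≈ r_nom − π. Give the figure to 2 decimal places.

-7.06

Strategy 1 real return: 1.030/1.083 − 1 = -4.894%.
Strategy 2 real return: 1.0830/1.0600 − 1 = 2.170%.
Difference: -4.894 − 2.170 = -7.064 pp.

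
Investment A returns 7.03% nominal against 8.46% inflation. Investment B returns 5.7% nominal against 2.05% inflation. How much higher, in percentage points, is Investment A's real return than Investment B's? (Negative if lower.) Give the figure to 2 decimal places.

-4.90

Investment A real return: 1.0703/1.0846 − 1 = -1.318%.
Investment B real return: 1.057/1.0205 − 1 = 3.577%.
Difference: -1.318 − 3.577 = -4.895 pp.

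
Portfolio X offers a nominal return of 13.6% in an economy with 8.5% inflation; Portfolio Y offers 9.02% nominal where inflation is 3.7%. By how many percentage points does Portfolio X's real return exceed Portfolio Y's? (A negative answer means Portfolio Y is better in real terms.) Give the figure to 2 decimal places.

Portfolio X real return: 1.136/1.085 − 1 = 4.700%.
Portfolio Y real return: 1.0902/1.037 − 1 = 5.130%.
Difference: 4.700 − 5.130 = -0.430 pp.

-0.43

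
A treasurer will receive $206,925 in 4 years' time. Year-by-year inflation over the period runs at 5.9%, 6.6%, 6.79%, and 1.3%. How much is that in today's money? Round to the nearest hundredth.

$169,441.49

Price-level factor over 4 years: 1.059 × 1.066 × 1.0679 × 1.013 ≈ 1.2212179993.
Purchasing power today: $206,925 divided by that factor.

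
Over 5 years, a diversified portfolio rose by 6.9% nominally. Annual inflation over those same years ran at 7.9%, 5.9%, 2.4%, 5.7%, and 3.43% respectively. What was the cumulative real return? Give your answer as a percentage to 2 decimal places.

Cumulative inflation factor: 1.079 × 1.059 × 1.024 × 1.057 × 1.0343 ≈ 1.27920.
Nominal growth factor: 1.06900. Real growth factor = 1.06900 / 1.27920 ≈ 0.83568.
Total real return ≈ -16.4322%.

-16.43%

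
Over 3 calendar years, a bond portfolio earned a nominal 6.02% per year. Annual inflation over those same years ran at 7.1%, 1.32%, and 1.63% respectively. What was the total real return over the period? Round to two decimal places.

8.06%

Cumulative inflation factor: 1.071 × 1.0132 × 1.0163 ≈ 1.10282.
Nominal growth factor: 1.19169. Real growth factor = 1.19169 / 1.10282 ≈ 1.08058.
Total real return ≈ 8.0580%.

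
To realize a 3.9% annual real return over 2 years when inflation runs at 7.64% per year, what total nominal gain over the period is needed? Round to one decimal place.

25.1%

Required annual nominal rate: (1+3.9%)(1+7.64%) − 1 = 11.83796%.
Cumulative over 2 years: (1 + 0.1183796)^2 − 1 ≈ 0.25077.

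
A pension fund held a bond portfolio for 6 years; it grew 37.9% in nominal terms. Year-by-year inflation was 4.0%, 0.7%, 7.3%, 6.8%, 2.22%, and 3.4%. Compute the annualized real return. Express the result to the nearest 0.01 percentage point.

Cumulative inflation factor: 1.040 × 1.007 × 1.073 × 1.068 × 1.0222 × 1.034 ≈ 1.26850.
Nominal growth factor: 1.37900. Real growth factor = 1.37900 / 1.26850 ≈ 1.08711.
Annualized: 1.08711^(1/6) − 1 ≈ 0.01402.

1.40%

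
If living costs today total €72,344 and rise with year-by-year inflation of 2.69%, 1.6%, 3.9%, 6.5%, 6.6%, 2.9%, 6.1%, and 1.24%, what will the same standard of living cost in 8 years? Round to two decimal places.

Cumulative price-level factor: 1.0269 × 1.016 × 1.039 × 1.065 × 1.066 × 1.029 × 1.061 × 1.0124 ≈ 1.3602762547.
Multiplying €72,344 by the price-level factor gives the future nominal sum.

€98,407.83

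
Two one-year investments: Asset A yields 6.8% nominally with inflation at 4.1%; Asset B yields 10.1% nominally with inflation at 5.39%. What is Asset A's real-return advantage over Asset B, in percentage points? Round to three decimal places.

Asset A real return: 1.068/1.041 − 1 = 2.5937%.
Asset B real return: 1.101/1.0539 − 1 = 4.4691%.
Difference: 2.5937 − 4.4691 = -1.8754 pp.

-1.875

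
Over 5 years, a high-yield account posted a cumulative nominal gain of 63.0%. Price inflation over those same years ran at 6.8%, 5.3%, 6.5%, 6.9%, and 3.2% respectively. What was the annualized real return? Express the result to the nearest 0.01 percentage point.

Cumulative inflation factor: 1.068 × 1.053 × 1.065 × 1.069 × 1.032 ≈ 1.32132.
Nominal growth factor: 1.63000. Real growth factor = 1.63000 / 1.32132 ≈ 1.23362.
Annualized: 1.23362^(1/5) − 1 ≈ 0.04288.

4.29%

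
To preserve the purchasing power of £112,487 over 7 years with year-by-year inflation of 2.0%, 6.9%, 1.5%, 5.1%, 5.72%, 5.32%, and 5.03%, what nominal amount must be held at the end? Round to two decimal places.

£153,013.71

Cumulative price-level factor: 1.020 × 1.069 × 1.015 × 1.051 × 1.0572 × 1.0532 × 1.0503 ≈ 1.3602790381.
The nominal amount required is £112,487 scaled up by that factor.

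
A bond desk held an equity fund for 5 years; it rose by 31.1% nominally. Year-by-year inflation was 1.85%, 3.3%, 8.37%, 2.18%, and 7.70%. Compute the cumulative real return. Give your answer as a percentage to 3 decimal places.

4.484%

Cumulative inflation factor: 1.0185 × 1.033 × 1.0837 × 1.0218 × 1.0770 ≈ 1.25474.
Nominal growth factor: 1.31100. Real growth factor = 1.31100 / 1.25474 ≈ 1.04484.
Total real return ≈ 4.4842%.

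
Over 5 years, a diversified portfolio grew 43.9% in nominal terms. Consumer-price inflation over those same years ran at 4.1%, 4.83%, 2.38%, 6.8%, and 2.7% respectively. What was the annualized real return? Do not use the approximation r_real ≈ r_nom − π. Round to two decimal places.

Cumulative inflation factor: 1.041 × 1.0483 × 1.0238 × 1.068 × 1.027 ≈ 1.22544.
Nominal growth factor: 1.43900. Real growth factor = 1.43900 / 1.22544 ≈ 1.17427.
Annualized: 1.17427^(1/5) − 1 ≈ 0.03265.

3.27%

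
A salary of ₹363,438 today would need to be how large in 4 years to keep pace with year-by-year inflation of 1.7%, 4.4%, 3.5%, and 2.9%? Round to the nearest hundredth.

Cumulative price-level factor: 1.017 × 1.044 × 1.035 × 1.029 ≈ 1.1307775462.
Multiplying ₹363,438 by the price-level factor gives the future nominal sum.

₹410,967.53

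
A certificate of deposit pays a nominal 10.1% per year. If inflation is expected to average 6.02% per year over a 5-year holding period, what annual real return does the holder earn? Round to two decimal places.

With constant rates the annual real return is the same each year: (1+10.1%)/(1+6.02%) − 1 = 0.03848.

3.85%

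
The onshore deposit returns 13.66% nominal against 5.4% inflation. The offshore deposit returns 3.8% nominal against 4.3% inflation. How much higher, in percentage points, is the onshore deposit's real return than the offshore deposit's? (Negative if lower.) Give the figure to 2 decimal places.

The onshore deposit real return: 1.1366/1.054 − 1 = 7.837%.
The offshore deposit real return: 1.038/1.043 − 1 = -0.479%.
Difference: 7.837 − (-0.479) = 8.316 pp.

8.32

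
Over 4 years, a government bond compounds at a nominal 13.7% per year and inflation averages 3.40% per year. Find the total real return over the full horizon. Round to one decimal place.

46.2%

The annual real rate is (1+13.7%)/(1+3.40%) − 1 = 9.9613%.
Compounded over 4 years: (1 + 0.099613)^4 − 1 ≈ 0.46204.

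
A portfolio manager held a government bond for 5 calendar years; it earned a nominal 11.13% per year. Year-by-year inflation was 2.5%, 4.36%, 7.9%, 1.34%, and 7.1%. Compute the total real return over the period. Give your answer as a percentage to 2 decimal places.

Cumulative inflation factor: 1.025 × 1.0436 × 1.079 × 1.0134 × 1.071 ≈ 1.25271.
Nominal growth factor: 1.69495. Real growth factor = 1.69495 / 1.25271 ≈ 1.35303.
Total real return ≈ 35.3028%.

35.30%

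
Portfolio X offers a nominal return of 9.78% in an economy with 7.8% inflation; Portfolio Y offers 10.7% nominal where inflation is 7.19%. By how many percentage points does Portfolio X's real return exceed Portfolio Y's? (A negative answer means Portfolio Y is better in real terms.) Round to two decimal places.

-1.44

Portfolio X real return: 1.0978/1.078 − 1 = 1.837%.
Portfolio Y real return: 1.107/1.0719 − 1 = 3.275%.
Difference: 1.837 − 3.275 = -1.438 pp.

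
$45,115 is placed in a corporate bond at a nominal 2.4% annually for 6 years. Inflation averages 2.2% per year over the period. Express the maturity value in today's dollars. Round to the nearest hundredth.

Nominal value at maturity: $45,115 × (1 + 2.4%)^6 ≈ $52,014.05.
Price-level factor over 6 years: (1 + 2.2%)^6 ≈ 1.1394765049.
The maturity value deflated by that factor is the answer in today's purchasing power.

$45,647.32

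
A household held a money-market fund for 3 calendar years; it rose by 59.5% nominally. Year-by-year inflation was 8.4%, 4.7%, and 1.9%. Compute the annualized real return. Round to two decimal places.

Cumulative inflation factor: 1.084 × 1.047 × 1.019 ≈ 1.15651.
Nominal growth factor: 1.59500. Real growth factor = 1.59500 / 1.15651 ≈ 1.37915.
Annualized: 1.37915^(1/3) − 1 ≈ 0.11311.

11.31%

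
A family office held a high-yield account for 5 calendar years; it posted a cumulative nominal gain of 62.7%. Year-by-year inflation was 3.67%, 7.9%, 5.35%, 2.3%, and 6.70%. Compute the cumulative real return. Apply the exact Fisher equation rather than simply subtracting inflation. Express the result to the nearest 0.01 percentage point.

Cumulative inflation factor: 1.0367 × 1.079 × 1.0535 × 1.023 × 1.0670 ≈ 1.28632.
Nominal growth factor: 1.62700. Real growth factor = 1.62700 / 1.28632 ≈ 1.26485.
Total real return ≈ 26.4848%.

26.48%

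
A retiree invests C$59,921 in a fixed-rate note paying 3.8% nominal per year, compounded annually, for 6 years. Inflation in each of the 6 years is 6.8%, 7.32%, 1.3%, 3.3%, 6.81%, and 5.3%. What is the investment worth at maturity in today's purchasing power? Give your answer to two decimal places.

Nominal value at maturity: C$59,921 × (1 + 3.8%)^6 ≈ C$74,948.54.
Price-level factor over 6 years: 1.068 × 1.0732 × 1.013 × 1.033 × 1.0681 × 1.053 ≈ 1.3489690011.
The maturity value deflated by that factor is the answer in today's purchasing power.

C$55,559.87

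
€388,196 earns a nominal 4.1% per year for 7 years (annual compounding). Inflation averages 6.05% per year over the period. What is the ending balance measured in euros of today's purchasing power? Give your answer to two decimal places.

Nominal value at maturity: €388,196 × (1 + 4.1%)^7 ≈ €514,287.73.
Price-level factor over 7 years: (1 + 6.05%)^7 ≈ 1.5086021071.
The maturity value deflated by that factor is the answer in today's purchasing power.

€340,903.49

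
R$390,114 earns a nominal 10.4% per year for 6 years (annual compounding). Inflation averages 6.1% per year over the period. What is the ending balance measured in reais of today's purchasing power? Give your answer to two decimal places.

R$495,123.65

Nominal value at maturity: R$390,114 × (1 + 10.4%)^6 ≈ R$706,327.27.
Price-level factor over 6 years: (1 + 6.1%)^6 ≈ 1.4265674267.
Dividing the nominal maturity value by the price-level factor gives the value in today's money.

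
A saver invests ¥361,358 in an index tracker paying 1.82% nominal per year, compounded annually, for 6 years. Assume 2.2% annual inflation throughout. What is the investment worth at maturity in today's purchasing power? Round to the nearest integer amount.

¥353,371

Nominal value at maturity: ¥361,358 × (1 + 1.82%)^6 ≈ ¥402,658.
Price-level factor over 6 years: (1 + 2.2%)^6 ≈ 1.1394765049.
Dividing the nominal maturity value by the price-level factor gives the value in today's money.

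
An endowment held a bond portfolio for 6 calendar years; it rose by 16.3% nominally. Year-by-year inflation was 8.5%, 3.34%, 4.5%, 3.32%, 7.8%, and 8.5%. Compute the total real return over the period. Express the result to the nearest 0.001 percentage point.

-17.864%

Cumulative inflation factor: 1.085 × 1.0334 × 1.045 × 1.0332 × 1.078 × 1.085 ≈ 1.41595.
Nominal growth factor: 1.16300. Real growth factor = 1.16300 / 1.41595 ≈ 0.82136.
Total real return ≈ -17.8642%.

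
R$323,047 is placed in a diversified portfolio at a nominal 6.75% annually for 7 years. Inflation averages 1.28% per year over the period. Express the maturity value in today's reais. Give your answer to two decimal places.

Nominal value at maturity: R$323,047 × (1 + 6.75%)^7 ≈ R$510,318.01.
Price-level factor over 7 years: (1 + 1.28%)^7 ≈ 1.0931149871.
Dividing the nominal maturity value by the price-level factor gives the value in today's money.

R$466,847.51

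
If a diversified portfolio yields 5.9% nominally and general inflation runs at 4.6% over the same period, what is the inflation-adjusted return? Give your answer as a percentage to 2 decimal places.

Real return via the Fisher equation: (1 + 5.9%)/(1 + 4.6%) − 1 = 1.059/1.046 − 1 ≈ 0.01243.

1.24%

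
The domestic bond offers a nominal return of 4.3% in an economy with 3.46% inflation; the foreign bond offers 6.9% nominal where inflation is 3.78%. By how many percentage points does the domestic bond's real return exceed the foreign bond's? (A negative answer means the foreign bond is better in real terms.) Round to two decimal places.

The domestic bond real return: 1.043/1.0346 − 1 = 0.812%.
The foreign bond real return: 1.069/1.0378 − 1 = 3.006%.
Difference: 0.812 − 3.006 = -2.194 pp.

-2.19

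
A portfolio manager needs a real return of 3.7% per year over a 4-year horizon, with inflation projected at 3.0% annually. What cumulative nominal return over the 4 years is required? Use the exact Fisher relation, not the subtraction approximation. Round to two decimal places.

Required annual nominal rate: (1+3.7%)(1+3.0%) − 1 = 6.811%.
Cumulative over 4 years: (1 + 0.06811)^4 − 1 ≈ 0.30156.

30.16%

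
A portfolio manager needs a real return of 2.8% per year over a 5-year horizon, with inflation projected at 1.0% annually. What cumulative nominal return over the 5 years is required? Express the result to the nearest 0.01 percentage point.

20.66%

Required annual nominal rate: (1+2.8%)(1+1.0%) − 1 = 3.828%.
Cumulative over 5 years: (1 + 0.03828)^5 − 1 ≈ 0.20663.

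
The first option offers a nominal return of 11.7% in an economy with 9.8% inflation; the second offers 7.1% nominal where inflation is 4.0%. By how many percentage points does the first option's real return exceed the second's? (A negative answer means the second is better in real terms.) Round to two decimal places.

The first option real return: 1.117/1.098 − 1 = 1.730%.
The second real return: 1.071/1.040 − 1 = 2.981%.
Difference: 1.730 − 2.981 = -1.251 pp.

-1.25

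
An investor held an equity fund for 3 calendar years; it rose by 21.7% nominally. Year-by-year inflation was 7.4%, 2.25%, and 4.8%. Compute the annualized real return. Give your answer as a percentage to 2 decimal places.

1.88%

Cumulative inflation factor: 1.074 × 1.0225 × 1.048 ≈ 1.15088.
Nominal growth factor: 1.21700. Real growth factor = 1.21700 / 1.15088 ≈ 1.05745.
Annualized: 1.05745^(1/3) − 1 ≈ 0.01880.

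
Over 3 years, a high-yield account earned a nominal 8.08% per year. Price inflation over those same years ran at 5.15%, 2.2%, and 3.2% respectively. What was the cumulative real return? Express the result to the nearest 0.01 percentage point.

13.84%

Cumulative inflation factor: 1.0515 × 1.022 × 1.032 ≈ 1.10902.
Nominal growth factor: 1.26251. Real growth factor = 1.26251 / 1.10902 ≈ 1.13840.
Total real return ≈ 13.8403%.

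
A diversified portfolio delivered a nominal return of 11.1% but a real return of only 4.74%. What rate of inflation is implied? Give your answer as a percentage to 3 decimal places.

From (1+r_nom) = (1+r_real)(1+π), we get 1+π = (1 + 11.1%)/(1 + 4.74%) = 1.111/1.0474 ≈ 1.06072.
So π ≈ 6.0722%.

6.072%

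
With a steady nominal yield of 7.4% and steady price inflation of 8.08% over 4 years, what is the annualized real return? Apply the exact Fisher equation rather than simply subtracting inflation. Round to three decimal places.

With constant rates the annual real return is the same each year: (1+7.4%)/(1+8.08%) − 1 = -0.00629.

-0.629%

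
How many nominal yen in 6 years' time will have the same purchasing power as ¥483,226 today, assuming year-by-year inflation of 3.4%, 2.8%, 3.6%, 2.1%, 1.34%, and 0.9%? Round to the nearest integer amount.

Cumulative price-level factor: 1.034 × 1.028 × 1.036 × 1.021 × 1.0134 × 1.009 ≈ 1.1496647539.
The nominal amount required is ¥483,226 scaled up by that factor.

¥555,548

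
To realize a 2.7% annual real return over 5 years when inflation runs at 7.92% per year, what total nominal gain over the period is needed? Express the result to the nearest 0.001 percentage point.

67.248%

Required annual nominal rate: (1+2.7%)(1+7.92%) − 1 = 10.83384%.
Cumulative over 5 years: (1 + 0.1083384)^5 − 1 ≈ 0.67248.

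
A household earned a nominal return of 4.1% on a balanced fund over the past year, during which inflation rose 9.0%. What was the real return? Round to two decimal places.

Real return via the Fisher equation: (1 + 4.1%)/(1 + 9.0%) − 1 = 1.041/1.090 − 1 ≈ -0.04495.

-4.50%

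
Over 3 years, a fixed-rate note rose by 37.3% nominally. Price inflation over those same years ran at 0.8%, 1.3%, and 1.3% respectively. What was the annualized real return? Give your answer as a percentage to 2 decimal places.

Cumulative inflation factor: 1.008 × 1.013 × 1.013 ≈ 1.03438.
Nominal growth factor: 1.37300. Real growth factor = 1.37300 / 1.03438 ≈ 1.32737.
Annualized: 1.32737^(1/3) − 1 ≈ 0.09900.

9.90%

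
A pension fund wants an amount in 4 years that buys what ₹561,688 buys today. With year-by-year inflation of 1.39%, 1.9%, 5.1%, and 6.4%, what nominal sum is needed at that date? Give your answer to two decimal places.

₹648,946.35

Cumulative price-level factor: 1.0139 × 1.019 × 1.051 × 1.064 ≈ 1.1553502191.
The nominal amount required is ₹561,688 scaled up by that factor.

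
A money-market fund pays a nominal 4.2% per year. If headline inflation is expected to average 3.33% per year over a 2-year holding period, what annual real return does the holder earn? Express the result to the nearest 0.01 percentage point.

0.84%

With constant rates the annual real return is the same each year: (1+4.2%)/(1+3.33%) − 1 = 0.00842.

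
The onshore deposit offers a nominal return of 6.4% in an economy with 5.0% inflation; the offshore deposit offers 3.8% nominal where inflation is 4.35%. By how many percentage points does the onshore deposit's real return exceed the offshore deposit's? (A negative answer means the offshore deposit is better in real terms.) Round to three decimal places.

The onshore deposit real return: 1.064/1.050 − 1 = 1.3333%.
The offshore deposit real return: 1.038/1.0435 − 1 = -0.5271%.
Difference: 1.3333 − (-0.5271) = 1.8604 pp.

1.860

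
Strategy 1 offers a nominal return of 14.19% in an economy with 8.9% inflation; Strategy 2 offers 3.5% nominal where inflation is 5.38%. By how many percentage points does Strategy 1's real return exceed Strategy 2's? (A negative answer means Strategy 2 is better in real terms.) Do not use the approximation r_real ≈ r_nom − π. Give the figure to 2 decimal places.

Strategy 1 real return: 1.1419/1.089 − 1 = 4.858%.
Strategy 2 real return: 1.035/1.0538 − 1 = -1.784%.
Difference: 4.858 − (-1.784) = 6.642 pp.

6.64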